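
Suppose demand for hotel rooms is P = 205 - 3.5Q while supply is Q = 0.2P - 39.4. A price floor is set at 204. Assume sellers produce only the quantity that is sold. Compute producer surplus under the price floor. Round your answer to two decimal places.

1.80

Rewriting supply in inverse form: P = 197 + 5Q.
Free-market equilibrium: 205 - 3.5Q = 197 + 5Q gives Q* = 0.9412, P* = 201.7059.
At P = 204, buyers demand (205 - 204)/3.5 = 0.2857 while sellers would supply more, so the quantity traded is 0.2857 at price 204.
The supply price at Q = 0.2857 is 198.4286. PS is the trapezoid between 204 and supply over [0, 0.2857]: (1/2)[(204 - 197) + (204 - 198.4286)](0.2857) = 1.7959.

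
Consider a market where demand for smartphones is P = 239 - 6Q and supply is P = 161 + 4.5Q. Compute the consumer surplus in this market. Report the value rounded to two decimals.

Set 239 - 6Q = 161 + 4.5Q, which gives 78 = 10.5Q, so Q* = 7.4286 and P* = 239 - 6(7.4286) = 194.4286.
The demand choke price is 239, so CS = (1/2)(Q*)(239 - P*) = (1/2)(7.4286)(44.5714) = 165.551.

165.55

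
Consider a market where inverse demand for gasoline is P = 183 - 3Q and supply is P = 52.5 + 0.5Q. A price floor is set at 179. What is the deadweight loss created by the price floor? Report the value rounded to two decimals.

2262.00

Free-market equilibrium: 183 - 3Q = 52.5 + 0.5Q gives Q* = 37.2857, P* = 71.1429.
At the floor price 179, quantity demanded is (183 - 179)/3 = 1.3333; demand is the short side, so Q = 1.3333 trades at P = 179.
At Q = 1.3333 the demand price is 179 and the supply price is 53.1667. Deadweight loss is the triangle between the curves from 1.3333 to 37.2857: (1/2)(179 - 53.1667)(37.2857 - 1.3333) = 2262.004.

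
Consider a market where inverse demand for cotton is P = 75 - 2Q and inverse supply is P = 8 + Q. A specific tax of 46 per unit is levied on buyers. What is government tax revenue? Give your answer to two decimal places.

Pre-tax equilibrium: 75 - 2Q = 8 + Q gives Q* = 22.3333, P* = 30.3333.
With the tax, buyers' net willingness to pay falls by 46: (75 - 46) - 2Q = 8 + Q, so Q_t = 7. Buyers pay P_b = 61; sellers receive P_s = P_b - 46 = 15.
Tax revenue = t x Q_t = 46 x 7 = 322.

322.00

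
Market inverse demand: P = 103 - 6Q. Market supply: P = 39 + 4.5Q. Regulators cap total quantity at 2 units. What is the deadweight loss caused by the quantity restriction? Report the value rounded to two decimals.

Without the quota, 103 - 6Q = 39 + 4.5Q gives Q* = 6.0952.
At Q = 2 the demand price is 103 - 6(2) = 91 and the supply price is 39 + 4.5(2) = 48.
Deadweight loss is the triangle between the curves from 2 to 6.0952: (1/2)(91 - 48)(6.0952 - 2) = 88.0476.

88.05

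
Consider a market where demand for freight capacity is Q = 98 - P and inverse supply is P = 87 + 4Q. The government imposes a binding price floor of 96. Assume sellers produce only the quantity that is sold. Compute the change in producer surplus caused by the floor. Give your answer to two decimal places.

Rewriting demand in inverse form: P = 98 - Q.
Without the control, 98 - Q = 87 + 4Q so Q* = 2.2 and P* = 95.8.
At P = 96, buyers demand (98 - 96)/1 = 2 while sellers would supply more, so the quantity traded is 2 at price 96.
PS goes from (1/2)(2.2)(8.8) = 9.68 to 10 (computed as (96 - 87)(2) - (1/2)(4)(2)^2), a change of 0.32.

0.32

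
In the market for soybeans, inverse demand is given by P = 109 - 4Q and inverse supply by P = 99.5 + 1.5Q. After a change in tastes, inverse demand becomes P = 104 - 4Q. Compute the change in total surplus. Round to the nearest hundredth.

-6.36

Initial equilibrium: Q_0 = 1.7273, P_0 = 102.0909; CS_0 = (1/2)(1.7273)(6.9091) = 5.9669, PS_0 = (1/2)(1.7273)(2.5909) = 2.2376.
New equilibrium: 104 - 4Q = 99.5 + 1.5Q gives Q_1 = 0.8182, P_1 = 100.7273; CS_1 = 1.3388, PS_1 = 0.5021.
Change in total surplus = (1.3388 + 0.5021) - (5.9669 + 2.2376) = -6.3636.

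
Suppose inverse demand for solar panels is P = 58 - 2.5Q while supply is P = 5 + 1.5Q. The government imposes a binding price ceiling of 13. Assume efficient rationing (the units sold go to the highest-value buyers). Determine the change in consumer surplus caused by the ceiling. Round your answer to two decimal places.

-15.01

Without the control, 58 - 2.5Q = 5 + 1.5Q so Q* = 13.25 and P* = 24.875.
At the ceiling price 13, quantity supplied is (13 - 5)/1.5 = 5.3333; supply is the short side, so Q = 5.3333 trades at P = 13.
CS goes from (1/2)(13.25)(33.125) = 219.4531 to 204.4444 (computed as (58 - 13)(5.3333) - (1/2)(2.5)(5.3333)^2), a change of -15.0087.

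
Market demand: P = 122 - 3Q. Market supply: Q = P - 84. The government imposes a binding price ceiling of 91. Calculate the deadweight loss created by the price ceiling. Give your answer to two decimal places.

12.50

Rewriting supply in inverse form: P = 84 + Q.
Free-market equilibrium: 122 - 3Q = 84 + Q gives Q* = 9.5, P* = 93.5.
At the ceiling price 91, quantity supplied is (91 - 84)/1 = 7; supply is the short side, so Q = 7 trades at P = 91.
At Q = 7 the demand price is 101 and the supply price is 91. Deadweight loss is the triangle between the curves from 7 to 9.5: (1/2)(101 - 91)(9.5 - 7) = 12.5.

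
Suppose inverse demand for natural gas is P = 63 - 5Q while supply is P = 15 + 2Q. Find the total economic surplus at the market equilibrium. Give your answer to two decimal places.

164.57

Equilibrium: 63 - 5Q = 15 + 2Q, so Q* = 6.8571 and P* = 28.7143.
CS = (1/2)(6.8571)(34.2857) = 117.551 and PS = (1/2)(6.8571)(13.7143) = 47.0204, so total surplus = 164.5714.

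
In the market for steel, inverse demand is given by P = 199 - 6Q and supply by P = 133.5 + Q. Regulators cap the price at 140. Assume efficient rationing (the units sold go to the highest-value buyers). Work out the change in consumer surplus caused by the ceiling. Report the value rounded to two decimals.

-5.92

Free-market equilibrium: 199 - 6Q = 133.5 + Q gives Q* = 9.3571, P* = 142.8571.
At P = 140, sellers supply (140 - 133.5)/1 = 6.5 while buyers want more, so the quantity traded is 6.5 at price 140.
CS goes from (1/2)(9.3571)(56.1429) = 262.6684 to 256.75 (computed as (199 - 140)(6.5) - (1/2)(6)(6.5)^2), a change of -5.9184.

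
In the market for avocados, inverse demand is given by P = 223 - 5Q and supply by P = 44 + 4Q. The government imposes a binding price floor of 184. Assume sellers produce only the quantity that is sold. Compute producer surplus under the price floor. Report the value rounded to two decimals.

Without the control, 223 - 5Q = 44 + 4Q so Q* = 19.8889 and P* = 123.5556.
At the floor price 184, quantity demanded is (223 - 184)/5 = 7.8; demand is the short side, so Q = 7.8 trades at P = 184.
The supply price at Q = 7.8 is 75.2. PS is the trapezoid between 184 and supply over [0, 7.8]: (1/2)[(184 - 44) + (184 - 75.2)](7.8) = 970.32.

970.32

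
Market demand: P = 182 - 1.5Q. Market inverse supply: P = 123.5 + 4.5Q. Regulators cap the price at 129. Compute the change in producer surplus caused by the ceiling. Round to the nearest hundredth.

Without the control, 182 - 1.5Q = 123.5 + 4.5Q so Q* = 9.75 and P* = 167.375.
At P = 129, sellers supply (129 - 123.5)/4.5 = 1.2222 while buyers want more, so the quantity traded is 1.2222 at price 129.
PS goes from (1/2)(9.75)(43.875) = 213.8906 to 3.3611 (computed as (129 - 123.5)(1.2222) - (1/2)(4.5)(1.2222)^2), a change of -210.5295.

-210.53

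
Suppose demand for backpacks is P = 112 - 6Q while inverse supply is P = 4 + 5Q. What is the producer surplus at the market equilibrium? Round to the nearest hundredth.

Setting demand equal to supply, 108 = 11Q, so Q* = 9.8182 and P* = 53.0909.
PS is the area between P* and the supply curve from 0 to Q*: (1/2)(9.8182)(49.0909) = 240.9917.

240.99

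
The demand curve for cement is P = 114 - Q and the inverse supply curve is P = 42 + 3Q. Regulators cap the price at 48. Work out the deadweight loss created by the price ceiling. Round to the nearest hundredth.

512.00

Free-market equilibrium: 114 - Q = 42 + 3Q gives Q* = 18, P* = 96.
At P = 48, sellers supply (48 - 42)/3 = 2 while buyers want more, so the quantity traded is 2 at price 48.
At Q = 2 the demand price is 112 and the supply price is 48. Deadweight loss is the triangle between the curves from 2 to 18: (1/2)(112 - 48)(18 - 2) = 512.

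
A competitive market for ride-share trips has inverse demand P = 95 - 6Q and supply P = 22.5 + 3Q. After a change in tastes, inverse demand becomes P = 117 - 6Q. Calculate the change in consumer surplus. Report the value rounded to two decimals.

136.07

Initial equilibrium: Q_0 = 8.0556, P_0 = 46.6667; CS_0 = (1/2)(8.0556)(48.3333) = 194.6759, PS_0 = (1/2)(8.0556)(24.1667) = 97.338.
New equilibrium: 117 - 6Q = 22.5 + 3Q gives Q_1 = 10.5, P_1 = 54; CS_1 = 330.75, PS_1 = 165.375.
Change in consumer surplus = 330.75 - 194.6759 = 136.0741.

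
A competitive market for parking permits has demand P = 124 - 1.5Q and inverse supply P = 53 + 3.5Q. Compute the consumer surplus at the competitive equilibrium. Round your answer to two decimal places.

Set 124 - 1.5Q = 53 + 3.5Q, which gives 71 = 5Q, so Q* = 14.2 and P* = 124 - 1.5(14.2) = 102.7.
The demand choke price is 124, so CS = (1/2)(Q*)(124 - P*) = (1/2)(14.2)(21.3) = 151.23.

151.23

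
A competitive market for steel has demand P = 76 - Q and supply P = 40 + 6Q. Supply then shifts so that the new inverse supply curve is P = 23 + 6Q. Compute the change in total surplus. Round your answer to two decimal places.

Initial equilibrium: Q_0 = 5.1429, P_0 = 70.8571; CS_0 = (1/2)(5.1429)(5.1429) = 13.2245, PS_0 = (1/2)(5.1429)(30.8571) = 79.3469.
New equilibrium: 76 - Q = 23 + 6Q gives Q_1 = 7.5714, P_1 = 68.4286; CS_1 = 28.6633, PS_1 = 171.9796.
Change in total surplus = (28.6633 + 171.9796) - (13.2245 + 79.3469) = 108.0714.

108.07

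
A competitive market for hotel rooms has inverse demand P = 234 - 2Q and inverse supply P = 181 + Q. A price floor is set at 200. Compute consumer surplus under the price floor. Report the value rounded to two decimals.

289.00

Without the control, 234 - 2Q = 181 + Q so Q* = 17.6667 and P* = 198.6667.
At the floor price 200, quantity demanded is (234 - 200)/2 = 17; demand is the short side, so Q = 17 trades at P = 200.
CS is the triangle under demand above 200: (1/2)(17)(234 - 200) = 289.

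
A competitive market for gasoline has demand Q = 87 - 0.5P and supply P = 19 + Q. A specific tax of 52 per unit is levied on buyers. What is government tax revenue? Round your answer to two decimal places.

1785.33

Rewriting demand in inverse form: P = 174 - 2Q.
Without the tax, 174 - 2Q = 19 + Q so Q* = 51.6667 and P* = 70.6667.
A tax on buyers shifts demand down by 52: (174 - 52) - 2Q = 19 + Q, so Q_t = 34.3333. Buyers pay P_b = 105.3333; sellers receive P_s = P_b - 52 = 53.3333.
Tax revenue = t x Q_t = 52 x 34.3333 = 1785.3333.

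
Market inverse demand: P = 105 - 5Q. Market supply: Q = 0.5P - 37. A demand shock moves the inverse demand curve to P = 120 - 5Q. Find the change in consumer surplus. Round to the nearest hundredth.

58.93

Rewriting supply in inverse form: P = 74 + 2Q.
Initial equilibrium: Q_0 = 4.4286, P_0 = 82.8571; CS_0 = (1/2)(4.4286)(22.1429) = 49.0306, PS_0 = (1/2)(4.4286)(8.8571) = 19.6122.
New equilibrium: 120 - 5Q = 74 + 2Q gives Q_1 = 6.5714, P_1 = 87.1429; CS_1 = 107.9592, PS_1 = 43.1837.
Change in consumer surplus = 107.9592 - 49.0306 = 58.9286.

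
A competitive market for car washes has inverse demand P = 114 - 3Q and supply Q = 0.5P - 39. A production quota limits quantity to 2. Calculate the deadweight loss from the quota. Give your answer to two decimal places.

67.60

Rewriting supply in inverse form: P = 78 + 2Q.
Unrestricted equilibrium: Q* = (114 - 78)/(3 + 2) = 7.2.
At Q = 2 the demand price is 114 - 3(2) = 108 and the supply price is 78 + 2(2) = 82.
Deadweight loss is the triangle between the curves from 2 to 7.2: (1/2)(108 - 82)(7.2 - 2) = 67.6.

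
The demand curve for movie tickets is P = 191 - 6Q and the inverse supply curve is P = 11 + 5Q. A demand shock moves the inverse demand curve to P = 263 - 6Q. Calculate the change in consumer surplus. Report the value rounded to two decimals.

771.17

Initial equilibrium: Q_0 = 16.3636, P_0 = 92.8182; CS_0 = (1/2)(16.3636)(98.1818) = 803.3058, PS_0 = (1/2)(16.3636)(81.8182) = 669.4215.
New equilibrium: 263 - 6Q = 11 + 5Q gives Q_1 = 22.9091, P_1 = 125.5455; CS_1 = 1574.4793, PS_1 = 1312.0661.
Change in consumer surplus = 1574.4793 - 803.3058 = 771.1736.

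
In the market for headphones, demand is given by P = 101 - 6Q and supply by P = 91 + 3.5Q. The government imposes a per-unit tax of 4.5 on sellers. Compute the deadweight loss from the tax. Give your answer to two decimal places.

1.07

Without the tax, 101 - 6Q = 91 + 3.5Q so Q* = 1.0526 and P* = 94.6842.
With the tax, sellers need 4.5 more per unit: 101 - 6Q = 91 + 3.5Q + 4.5, so Q_t = 0.5789. Buyers pay P_b = 97.5263; sellers receive P_s = P_b - 4.5 = 93.0263.
Deadweight loss is the triangle between the curves from Q_t to Q*: (1/2)(1.0526 - 0.5789)(4.5) = 1.0658.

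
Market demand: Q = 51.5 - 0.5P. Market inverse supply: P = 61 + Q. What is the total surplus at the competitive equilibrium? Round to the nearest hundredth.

294.00

Rewriting demand in inverse form: P = 103 - 2Q.
Equilibrium: 103 - 2Q = 61 + Q, so Q* = 14 and P* = 75.
CS = (1/2)(14)(28) = 196 and PS = (1/2)(14)(14) = 98, so total surplus = 294.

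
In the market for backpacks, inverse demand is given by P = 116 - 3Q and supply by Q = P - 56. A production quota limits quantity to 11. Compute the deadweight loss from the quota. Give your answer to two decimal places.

32.00

Rewriting supply in inverse form: P = 56 + Q.
Unrestricted equilibrium: Q* = (116 - 56)/(3 + 1) = 15.
At Q = 11 the demand price is 116 - 3(11) = 83 and the supply price is 56 + (11) = 67.
Deadweight loss is the triangle between the curves from 11 to 15: (1/2)(83 - 67)(15 - 11) = 32.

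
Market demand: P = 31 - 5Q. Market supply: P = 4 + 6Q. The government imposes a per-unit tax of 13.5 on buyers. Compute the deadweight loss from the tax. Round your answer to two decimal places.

Pre-tax equilibrium: 31 - 5Q = 4 + 6Q gives Q* = 2.4545, P* = 18.7273.
With the tax, buyers' net willingness to pay falls by 13.5: (31 - 13.5) - 5Q = 4 + 6Q, so Q_t = 1.2273. Buyers pay P_b = 24.8636; sellers receive P_s = P_b - 13.5 = 11.3636.
Deadweight loss is the triangle between the curves from Q_t to Q*: (1/2)(2.4545 - 1.2273)(13.5) = 8.2841.

8.28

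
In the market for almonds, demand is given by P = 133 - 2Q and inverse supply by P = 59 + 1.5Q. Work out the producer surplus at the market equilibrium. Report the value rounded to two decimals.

Equilibrium: 133 - 2Q = 59 + 1.5Q, so Q* = 21.1429 and P* = 90.7143.
The supply curve's price intercept is 59, so PS = (1/2)(Q*)(P* - 59) = (1/2)(21.1429)(31.7143) = 335.2653.

335.27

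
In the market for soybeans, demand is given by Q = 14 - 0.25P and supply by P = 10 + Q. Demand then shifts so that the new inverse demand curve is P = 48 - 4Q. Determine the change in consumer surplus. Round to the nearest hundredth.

Rewriting demand in inverse form: P = 56 - 4Q.
Initial equilibrium: Q_0 = 9.2, P_0 = 19.2; CS_0 = (1/2)(9.2)(36.8) = 169.28, PS_0 = (1/2)(9.2)(9.2) = 42.32.
New equilibrium: 48 - 4Q = 10 + Q gives Q_1 = 7.6, P_1 = 17.6; CS_1 = 115.52, PS_1 = 28.88.
Change in consumer surplus = 115.52 - 169.28 = -53.76.

-53.76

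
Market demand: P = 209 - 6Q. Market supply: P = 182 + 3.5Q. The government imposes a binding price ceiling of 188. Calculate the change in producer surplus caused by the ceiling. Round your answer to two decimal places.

-8.99

Free-market equilibrium: 209 - 6Q = 182 + 3.5Q gives Q* = 2.8421, P* = 191.9474.
At P = 188, sellers supply (188 - 182)/3.5 = 1.7143 while buyers want more, so the quantity traded is 1.7143 at price 188.
PS goes from (1/2)(2.8421)(9.9474) = 14.1357 to 5.1429 (computed as (188 - 182)(1.7143) - (1/2)(3.5)(1.7143)^2), a change of -8.9929.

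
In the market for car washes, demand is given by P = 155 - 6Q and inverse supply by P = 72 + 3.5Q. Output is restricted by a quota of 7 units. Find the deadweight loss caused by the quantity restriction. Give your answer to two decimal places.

14.33

Unrestricted equilibrium: Q* = (155 - 72)/(6 + 3.5) = 8.7368.
At Q = 7 the demand price is 155 - 6(7) = 113 and the supply price is 72 + 3.5(7) = 96.5.
Deadweight loss is the triangle between the curves from 7 to 8.7368: (1/2)(113 - 96.5)(8.7368 - 7) = 14.3289.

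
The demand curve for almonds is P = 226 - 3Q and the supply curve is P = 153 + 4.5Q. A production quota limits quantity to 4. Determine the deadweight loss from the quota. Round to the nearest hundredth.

Without the quota, 226 - 3Q = 153 + 4.5Q gives Q* = 9.7333.
At Q = 4 the demand price is 226 - 3(4) = 214 and the supply price is 153 + 4.5(4) = 171.
Deadweight loss is the triangle between the curves from 4 to 9.7333: (1/2)(214 - 171)(9.7333 - 4) = 123.2667.

123.27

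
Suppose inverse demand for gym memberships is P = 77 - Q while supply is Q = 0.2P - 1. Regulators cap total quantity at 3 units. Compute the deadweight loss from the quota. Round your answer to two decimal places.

Rewriting supply in inverse form: P = 5 + 5Q.
Without the quota, 77 - Q = 5 + 5Q gives Q* = 12.
At Q = 3 the demand price is 77 - (3) = 74 and the supply price is 5 + 5(3) = 20.
Deadweight loss is the triangle between the curves from 3 to 12: (1/2)(74 - 20)(12 - 3) = 243.

243.00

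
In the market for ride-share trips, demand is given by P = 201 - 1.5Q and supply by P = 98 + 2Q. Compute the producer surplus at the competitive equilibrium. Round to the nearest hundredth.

Equilibrium: 201 - 1.5Q = 98 + 2Q, so Q* = 29.4286 and P* = 156.8571.
Producer surplus is the triangle above supply below P*: (1/2)(29.4286)(156.8571 - 98) = (1/2)(29.4286)(58.8571) = 866.0408.

866.04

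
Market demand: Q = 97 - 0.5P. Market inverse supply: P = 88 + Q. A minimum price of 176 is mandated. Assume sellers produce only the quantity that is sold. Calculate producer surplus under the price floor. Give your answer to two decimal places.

751.50

Rewriting demand in inverse form: P = 194 - 2Q.
Free-market equilibrium: 194 - 2Q = 88 + Q gives Q* = 35.3333, P* = 123.3333.
At the floor price 176, quantity demanded is (194 - 176)/2 = 9; demand is the short side, so Q = 9 trades at P = 176.
The supply price at Q = 9 is 97. PS is the trapezoid between 176 and supply over [0, 9]: (1/2)[(176 - 88) + (176 - 97)](9) = 751.5.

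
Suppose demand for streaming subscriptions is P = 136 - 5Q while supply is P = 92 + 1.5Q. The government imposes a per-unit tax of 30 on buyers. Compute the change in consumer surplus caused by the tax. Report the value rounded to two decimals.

-102.96

Pre-tax equilibrium: 136 - 5Q = 92 + 1.5Q gives Q* = 6.7692, P* = 102.1538.
With the tax, buyers' net willingness to pay falls by 30: (136 - 30) - 5Q = 92 + 1.5Q, so Q_t = 2.1538. Buyers pay P_b = 125.2308; sellers receive P_s = P_b - 30 = 95.2308.
CS falls from (1/2)(6.7692)(33.8462) = 114.5562 to (1/2)(2.1538)(10.7692) = 11.5976, a change of -102.9586.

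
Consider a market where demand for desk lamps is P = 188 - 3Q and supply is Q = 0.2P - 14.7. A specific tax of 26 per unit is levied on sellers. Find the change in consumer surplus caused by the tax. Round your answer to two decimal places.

-123.70

Rewriting supply in inverse form: P = 73.5 + 5Q.
Without the tax, 188 - 3Q = 73.5 + 5Q so Q* = 14.3125 and P* = 145.0625.
A tax on sellers shifts supply up by 26: 188 - 3Q = 73.5 + 5Q + 26, so Q_t = 11.0625. Buyers pay P_b = 154.8125; sellers receive P_s = P_b - 26 = 128.8125.
Consumers lose the trapezoid between P* and P_b out to Q_t plus the triangle from Q_t to Q*: change in CS = 183.5684 - 307.2715 = -123.7031.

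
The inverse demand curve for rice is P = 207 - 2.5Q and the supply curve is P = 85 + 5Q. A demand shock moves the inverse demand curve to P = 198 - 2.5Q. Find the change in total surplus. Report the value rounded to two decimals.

-141.00

Initial equilibrium: Q_0 = 16.2667, P_0 = 166.3333; CS_0 = (1/2)(16.2667)(40.6667) = 330.7556, PS_0 = (1/2)(16.2667)(81.3333) = 661.5111.
New equilibrium: 198 - 2.5Q = 85 + 5Q gives Q_1 = 15.0667, P_1 = 160.3333; CS_1 = 283.7556, PS_1 = 567.5111.
Change in total surplus = (283.7556 + 567.5111) - (330.7556 + 661.5111) = -141.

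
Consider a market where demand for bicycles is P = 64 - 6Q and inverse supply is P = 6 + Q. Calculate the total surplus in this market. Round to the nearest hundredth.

Setting demand equal to supply, 58 = 7Q, so Q* = 8.2857 and P* = 14.2857.
Total surplus is the full triangle between the curves from 0 to Q*: (1/2)(8.2857)(64 - 6) = 240.2857.

240.29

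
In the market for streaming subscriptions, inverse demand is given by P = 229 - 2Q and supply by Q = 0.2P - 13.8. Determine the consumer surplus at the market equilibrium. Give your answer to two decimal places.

Rewriting supply in inverse form: P = 69 + 5Q.
Set 229 - 2Q = 69 + 5Q, which gives 160 = 7Q, so Q* = 22.8571 and P* = 229 - 2(22.8571) = 183.2857.
Consumer surplus is the triangle under demand above P*: (1/2)(22.8571)(229 - 183.2857) = (1/2)(22.8571)(45.7143) = 522.449.

522.45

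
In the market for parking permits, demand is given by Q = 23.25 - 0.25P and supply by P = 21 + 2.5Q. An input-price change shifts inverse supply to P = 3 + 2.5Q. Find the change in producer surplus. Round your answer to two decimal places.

86.27

Rewriting demand in inverse form: P = 93 - 4Q.
Initial equilibrium: Q_0 = 11.0769, P_0 = 48.6923; CS_0 = (1/2)(11.0769)(44.3077) = 245.3964, PS_0 = (1/2)(11.0769)(27.6923) = 153.3728.
New equilibrium: 93 - 4Q = 3 + 2.5Q gives Q_1 = 13.8462, P_1 = 37.6154; CS_1 = 383.432, PS_1 = 239.645.
Change in producer surplus = 239.645 - 153.3728 = 86.2722.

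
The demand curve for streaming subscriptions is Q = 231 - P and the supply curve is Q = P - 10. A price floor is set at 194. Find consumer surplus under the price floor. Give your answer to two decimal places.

Rewriting demand in inverse form: P = 231 - Q.
Rewriting supply in inverse form: P = 10 + Q.
Free-market equilibrium: 231 - Q = 10 + Q gives Q* = 110.5, P* = 120.5.
At P = 194, buyers demand (231 - 194)/1 = 37 while sellers would supply more, so the quantity traded is 37 at price 194.
CS is the triangle under demand above 194: (1/2)(37)(231 - 194) = 684.5.

684.50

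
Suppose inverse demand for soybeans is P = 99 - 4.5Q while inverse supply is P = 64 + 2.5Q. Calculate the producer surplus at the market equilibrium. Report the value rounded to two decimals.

Equilibrium: 99 - 4.5Q = 64 + 2.5Q, so Q* = 5 and P* = 76.5.
PS is the area between P* and the supply curve from 0 to Q*: (1/2)(5)(12.5) = 31.25.

31.25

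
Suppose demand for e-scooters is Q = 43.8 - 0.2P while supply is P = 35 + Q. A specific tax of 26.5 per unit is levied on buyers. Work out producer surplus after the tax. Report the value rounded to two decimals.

344.53

Rewriting demand in inverse form: P = 219 - 5Q.
Without the tax, 219 - 5Q = 35 + Q so Q* = 30.6667 and P* = 65.6667.
With the tax, buyers' net willingness to pay falls by 26.5: (219 - 26.5) - 5Q = 35 + Q, so Q_t = 26.25. Buyers pay P_b = 87.75; sellers receive P_s = P_b - 26.5 = 61.25.
Producer surplus is the triangle above supply below P_s: (1/2)(26.25)(61.25 - 35) = 344.5312.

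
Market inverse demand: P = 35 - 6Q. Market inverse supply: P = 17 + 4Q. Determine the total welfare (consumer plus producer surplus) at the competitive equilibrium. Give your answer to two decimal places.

16.20

Setting demand equal to supply, 18 = 10Q, so Q* = 1.8 and P* = 24.2.
CS = (1/2)(1.8)(10.8) = 9.72 and PS = (1/2)(1.8)(7.2) = 6.48, so total surplus = 16.2.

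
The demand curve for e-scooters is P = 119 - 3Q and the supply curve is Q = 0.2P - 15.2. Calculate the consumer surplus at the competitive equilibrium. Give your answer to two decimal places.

43.34

Rewriting supply in inverse form: P = 76 + 5Q.
Setting demand equal to supply, 43 = 8Q, so Q* = 5.375 and P* = 102.875.
The demand choke price is 119, so CS = (1/2)(Q*)(119 - P*) = (1/2)(5.375)(16.125) = 43.3359.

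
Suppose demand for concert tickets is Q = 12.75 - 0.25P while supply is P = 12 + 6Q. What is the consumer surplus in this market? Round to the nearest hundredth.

Rewriting demand in inverse form: P = 51 - 4Q.
Equilibrium: 51 - 4Q = 12 + 6Q, so Q* = 3.9 and P* = 35.4.
CS is the area between the demand curve and P* from 0 to Q*: (1/2)(3.9)(15.6) = 30.42.

30.42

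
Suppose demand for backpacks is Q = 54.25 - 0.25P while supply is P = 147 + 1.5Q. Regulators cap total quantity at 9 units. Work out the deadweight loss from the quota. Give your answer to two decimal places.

Rewriting demand in inverse form: P = 217 - 4Q.
Without the quota, 217 - 4Q = 147 + 1.5Q gives Q* = 12.7273.
At Q = 9 the demand price is 217 - 4(9) = 181 and the supply price is 147 + 1.5(9) = 160.5.
Deadweight loss is the triangle between the curves from 9 to 12.7273: (1/2)(181 - 160.5)(12.7273 - 9) = 38.2045.

38.20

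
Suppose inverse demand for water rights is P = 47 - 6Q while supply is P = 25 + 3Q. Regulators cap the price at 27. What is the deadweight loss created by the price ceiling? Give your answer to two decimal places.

14.22

Without the control, 47 - 6Q = 25 + 3Q so Q* = 2.4444 and P* = 32.3333.
At the ceiling price 27, quantity supplied is (27 - 25)/3 = 0.6667; supply is the short side, so Q = 0.6667 trades at P = 27.
At Q = 0.6667 the demand price is 43 and the supply price is 27. Deadweight loss is the triangle between the curves from 0.6667 to 2.4444: (1/2)(43 - 27)(2.4444 - 0.6667) = 14.2222.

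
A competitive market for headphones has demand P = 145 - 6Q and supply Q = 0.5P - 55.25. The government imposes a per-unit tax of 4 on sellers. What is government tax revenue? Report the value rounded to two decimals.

15.25

Rewriting supply in inverse form: P = 110.5 + 2Q.
Pre-tax equilibrium: 145 - 6Q = 110.5 + 2Q gives Q* = 4.3125, P* = 119.125.
With the tax, sellers need 4 more per unit: 145 - 6Q = 110.5 + 2Q + 4, so Q_t = 3.8125. Buyers pay P_b = 122.125; sellers receive P_s = P_b - 4 = 118.125.
Revenue is the tax times quantity traded: 4 x 3.8125 = 15.25.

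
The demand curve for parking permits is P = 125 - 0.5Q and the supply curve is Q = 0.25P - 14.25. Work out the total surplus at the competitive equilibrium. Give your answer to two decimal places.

513.78

Rewriting supply in inverse form: P = 57 + 4Q.
Setting demand equal to supply, 68 = 4.5Q, so Q* = 15.1111 and P* = 117.4444.
Total surplus is the full triangle between the curves from 0 to Q*: (1/2)(15.1111)(125 - 57) = 513.7778.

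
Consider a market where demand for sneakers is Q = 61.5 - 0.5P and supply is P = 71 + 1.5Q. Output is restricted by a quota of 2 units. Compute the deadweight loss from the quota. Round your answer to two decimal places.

Rewriting demand in inverse form: P = 123 - 2Q.
Without the quota, 123 - 2Q = 71 + 1.5Q gives Q* = 14.8571.
At Q = 2 the demand price is 123 - 2(2) = 119 and the supply price is 71 + 1.5(2) = 74.
DWL = (1/2)(gap between curves at 2) x (Q* - 2) = (1/2)(45)(12.8571) = 289.2857.

289.29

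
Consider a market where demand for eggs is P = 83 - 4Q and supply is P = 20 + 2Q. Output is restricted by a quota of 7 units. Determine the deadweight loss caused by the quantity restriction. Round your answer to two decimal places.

Unrestricted equilibrium: Q* = (83 - 20)/(4 + 2) = 10.5.
At Q = 7 the demand price is 83 - 4(7) = 55 and the supply price is 20 + 2(7) = 34.
Deadweight loss is the triangle between the curves from 7 to 10.5: (1/2)(55 - 34)(10.5 - 7) = 36.75.

36.75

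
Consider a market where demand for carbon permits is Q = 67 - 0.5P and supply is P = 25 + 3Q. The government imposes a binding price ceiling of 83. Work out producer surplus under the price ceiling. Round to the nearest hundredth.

Rewriting demand in inverse form: P = 134 - 2Q.
Without the control, 134 - 2Q = 25 + 3Q so Q* = 21.8 and P* = 90.4.
At P = 83, sellers supply (83 - 25)/3 = 19.3333 while buyers want more, so the quantity traded is 19.3333 at price 83.
PS is the triangle above supply below 83: (1/2)(19.3333)(83 - 25) = 560.6667.

560.67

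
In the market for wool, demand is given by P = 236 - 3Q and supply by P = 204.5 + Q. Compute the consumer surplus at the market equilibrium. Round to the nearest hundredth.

93.02

Set 236 - 3Q = 204.5 + Q, which gives 31.5 = 4Q, so Q* = 7.875 and P* = 236 - 3(7.875) = 212.375.
Consumer surplus is the triangle under demand above P*: (1/2)(7.875)(236 - 212.375) = (1/2)(7.875)(23.625) = 93.0234.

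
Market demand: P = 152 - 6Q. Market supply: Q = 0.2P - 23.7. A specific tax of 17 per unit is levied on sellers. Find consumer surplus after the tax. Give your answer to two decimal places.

6.75

Rewriting supply in inverse form: P = 118.5 + 5Q.
Pre-tax equilibrium: 152 - 6Q = 118.5 + 5Q gives Q* = 3.0455, P* = 133.7273.
A tax on sellers shifts supply up by 17: 152 - 6Q = 118.5 + 5Q + 17, so Q_t = 1.5. Buyers pay P_b = 143; sellers receive P_s = P_b - 17 = 126.
CS = (1/2)(Q_t)(152 - P_b) = (1/2)(1.5)(9) = 6.75.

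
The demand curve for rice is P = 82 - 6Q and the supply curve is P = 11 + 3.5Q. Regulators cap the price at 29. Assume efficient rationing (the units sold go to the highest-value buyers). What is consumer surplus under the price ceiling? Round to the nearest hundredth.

193.22

Without the control, 82 - 6Q = 11 + 3.5Q so Q* = 7.4737 and P* = 37.1579.
At P = 29, sellers supply (29 - 11)/3.5 = 5.1429 while buyers want more, so the quantity traded is 5.1429 at price 29.
The demand price at Q = 5.1429 is 51.1429. CS is the trapezoid between demand and 29 over [0, 5.1429]: (1/2)[(82 - 29) + (51.1429 - 29)](5.1429) = 193.2245.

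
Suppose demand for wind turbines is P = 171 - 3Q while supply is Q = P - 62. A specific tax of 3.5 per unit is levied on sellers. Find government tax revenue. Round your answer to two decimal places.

Rewriting supply in inverse form: P = 62 + Q.
Without the tax, 171 - 3Q = 62 + Q so Q* = 27.25 and P* = 89.25.
With the tax, sellers need 3.5 more per unit: 171 - 3Q = 62 + Q + 3.5, so Q_t = 26.375. Buyers pay P_b = 91.875; sellers receive P_s = P_b - 3.5 = 88.375.
Tax revenue = t x Q_t = 3.5 x 26.375 = 92.3125.

92.31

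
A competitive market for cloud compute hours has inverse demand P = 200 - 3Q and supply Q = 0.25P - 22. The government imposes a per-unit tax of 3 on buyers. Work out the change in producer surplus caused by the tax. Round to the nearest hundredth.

-27.06

Rewriting supply in inverse form: P = 88 + 4Q.
Pre-tax equilibrium: 200 - 3Q = 88 + 4Q gives Q* = 16, P* = 152.
A tax on buyers shifts demand down by 3: (200 - 3) - 3Q = 88 + 4Q, so Q_t = 15.5714. Buyers pay P_b = 153.2857; sellers receive P_s = P_b - 3 = 150.2857.
Producers lose the trapezoid between P_s and P* out to Q_t plus the triangle from Q_t to Q*: change in PS = 484.9388 - 512 = -27.0612.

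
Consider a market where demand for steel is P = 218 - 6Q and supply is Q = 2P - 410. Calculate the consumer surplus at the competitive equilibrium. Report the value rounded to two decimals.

Rewriting supply in inverse form: P = 205 + 0.5Q.
Setting demand equal to supply, 13 = 6.5Q, so Q* = 2 and P* = 206.
Consumer surplus is the triangle under demand above P*: (1/2)(2)(218 - 206) = (1/2)(2)(12) = 12.

12.00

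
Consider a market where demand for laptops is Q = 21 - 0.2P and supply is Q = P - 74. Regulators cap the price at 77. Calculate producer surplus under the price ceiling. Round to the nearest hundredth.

4.50

Rewriting demand in inverse form: P = 105 - 5Q.
Rewriting supply in inverse form: P = 74 + Q.
Without the control, 105 - 5Q = 74 + Q so Q* = 5.1667 and P* = 79.1667.
At P = 77, sellers supply (77 - 74)/1 = 3 while buyers want more, so the quantity traded is 3 at price 77.
PS is the triangle above supply below 77: (1/2)(3)(77 - 74) = 4.5.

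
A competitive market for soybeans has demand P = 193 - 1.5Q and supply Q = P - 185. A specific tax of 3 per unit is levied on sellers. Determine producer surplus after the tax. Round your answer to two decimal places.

Rewriting supply in inverse form: P = 185 + Q.
Without the tax, 193 - 1.5Q = 185 + Q so Q* = 3.2 and P* = 188.2.
A tax on sellers shifts supply up by 3: 193 - 1.5Q = 185 + Q + 3, so Q_t = 2. Buyers pay P_b = 190; sellers receive P_s = P_b - 3 = 187.
PS = (1/2)(Q_t)(P_s - 185) = (1/2)(2)(2) = 2.

2.00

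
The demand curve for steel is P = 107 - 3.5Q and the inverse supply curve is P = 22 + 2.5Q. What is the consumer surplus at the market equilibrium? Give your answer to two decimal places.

Setting demand equal to supply, 85 = 6Q, so Q* = 14.1667 and P* = 57.4167.
CS is the area between the demand curve and P* from 0 to Q*: (1/2)(14.1667)(49.5833) = 351.2153.

351.22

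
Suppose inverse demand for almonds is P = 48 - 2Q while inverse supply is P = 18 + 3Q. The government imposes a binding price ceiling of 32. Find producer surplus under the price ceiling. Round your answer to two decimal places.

32.67

Free-market equilibrium: 48 - 2Q = 18 + 3Q gives Q* = 6, P* = 36.
At the ceiling price 32, quantity supplied is (32 - 18)/3 = 4.6667; supply is the short side, so Q = 4.6667 trades at P = 32.
PS is the triangle above supply below 32: (1/2)(4.6667)(32 - 18) = 32.6667.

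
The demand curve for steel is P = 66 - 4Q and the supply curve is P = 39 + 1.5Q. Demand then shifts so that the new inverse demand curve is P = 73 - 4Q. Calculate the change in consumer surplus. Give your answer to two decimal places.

Initial equilibrium: Q_0 = 4.9091, P_0 = 46.3636; CS_0 = (1/2)(4.9091)(19.6364) = 48.1983, PS_0 = (1/2)(4.9091)(7.3636) = 18.0744.
New equilibrium: 73 - 4Q = 39 + 1.5Q gives Q_1 = 6.1818, P_1 = 48.2727; CS_1 = 76.4298, PS_1 = 28.6612.
Change in consumer surplus = 76.4298 - 48.1983 = 28.2314.

28.23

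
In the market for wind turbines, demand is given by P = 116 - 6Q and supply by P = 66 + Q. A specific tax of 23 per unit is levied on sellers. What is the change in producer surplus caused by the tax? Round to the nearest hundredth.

Pre-tax equilibrium: 116 - 6Q = 66 + Q gives Q* = 7.1429, P* = 73.1429.
A tax on sellers shifts supply up by 23: 116 - 6Q = 66 + Q + 23, so Q_t = 3.8571. Buyers pay P_b = 92.8571; sellers receive P_s = P_b - 23 = 69.8571.
PS falls from (1/2)(7.1429)(7.1429) = 25.5102 to (1/2)(3.8571)(3.8571) = 7.4388, a change of -18.0714.

-18.07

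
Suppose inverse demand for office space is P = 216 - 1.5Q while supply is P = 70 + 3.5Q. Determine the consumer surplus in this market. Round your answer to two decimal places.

Set 216 - 1.5Q = 70 + 3.5Q, which gives 146 = 5Q, so Q* = 29.2 and P* = 216 - 1.5(29.2) = 172.2.
CS is the area between the demand curve and P* from 0 to Q*: (1/2)(29.2)(43.8) = 639.48.

639.48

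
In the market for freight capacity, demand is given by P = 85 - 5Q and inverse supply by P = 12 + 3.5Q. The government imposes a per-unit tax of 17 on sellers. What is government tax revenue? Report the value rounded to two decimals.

Without the tax, 85 - 5Q = 12 + 3.5Q so Q* = 8.5882 and P* = 42.0588.
With the tax, sellers need 17 more per unit: 85 - 5Q = 12 + 3.5Q + 17, so Q_t = 6.5882. Buyers pay P_b = 52.0588; sellers receive P_s = P_b - 17 = 35.0588.
Tax revenue = t x Q_t = 17 x 6.5882 = 112.

112.00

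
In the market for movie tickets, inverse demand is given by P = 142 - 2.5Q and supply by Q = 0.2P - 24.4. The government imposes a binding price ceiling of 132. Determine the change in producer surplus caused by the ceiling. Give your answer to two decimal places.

Rewriting supply in inverse form: P = 122 + 5Q.
Without the control, 142 - 2.5Q = 122 + 5Q so Q* = 2.6667 and P* = 135.3333.
At P = 132, sellers supply (132 - 122)/5 = 2 while buyers want more, so the quantity traded is 2 at price 132.
PS goes from (1/2)(2.6667)(13.3333) = 17.7778 to 10 (computed as (132 - 122)(2) - (1/2)(5)(2)^2), a change of -7.7778.

-7.78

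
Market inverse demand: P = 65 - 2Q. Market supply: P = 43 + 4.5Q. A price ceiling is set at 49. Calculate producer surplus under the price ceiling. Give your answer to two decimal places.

Without the control, 65 - 2Q = 43 + 4.5Q so Q* = 3.3846 and P* = 58.2308.
At the ceiling price 49, quantity supplied is (49 - 43)/4.5 = 1.3333; supply is the short side, so Q = 1.3333 trades at P = 49.
PS is the triangle above supply below 49: (1/2)(1.3333)(49 - 43) = 4.

4.00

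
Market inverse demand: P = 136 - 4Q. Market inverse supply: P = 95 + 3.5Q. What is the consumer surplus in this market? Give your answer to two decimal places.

Set 136 - 4Q = 95 + 3.5Q, which gives 41 = 7.5Q, so Q* = 5.4667 and P* = 136 - 4(5.4667) = 114.1333.
The demand choke price is 136, so CS = (1/2)(Q*)(136 - P*) = (1/2)(5.4667)(21.8667) = 59.7689.

59.77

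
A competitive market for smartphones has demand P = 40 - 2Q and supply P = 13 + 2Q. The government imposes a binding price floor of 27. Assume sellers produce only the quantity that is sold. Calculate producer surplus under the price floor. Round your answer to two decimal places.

Free-market equilibrium: 40 - 2Q = 13 + 2Q gives Q* = 6.75, P* = 26.5.
At P = 27, buyers demand (40 - 27)/2 = 6.5 while sellers would supply more, so the quantity traded is 6.5 at price 27.
The supply price at Q = 6.5 is 26. PS is the trapezoid between 27 and supply over [0, 6.5]: (1/2)[(27 - 13) + (27 - 26)](6.5) = 48.75.

48.75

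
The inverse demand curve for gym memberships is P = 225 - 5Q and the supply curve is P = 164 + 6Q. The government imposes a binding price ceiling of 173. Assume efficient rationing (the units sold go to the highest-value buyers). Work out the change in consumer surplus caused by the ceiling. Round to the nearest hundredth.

Free-market equilibrium: 225 - 5Q = 164 + 6Q gives Q* = 5.5455, P* = 197.2727.
At the ceiling price 173, quantity supplied is (173 - 164)/6 = 1.5; supply is the short side, so Q = 1.5 trades at P = 173.
CS goes from (1/2)(5.5455)(27.7273) = 76.8802 to 72.375 (computed as (225 - 173)(1.5) - (1/2)(5)(1.5)^2), a change of -4.5052.

-4.51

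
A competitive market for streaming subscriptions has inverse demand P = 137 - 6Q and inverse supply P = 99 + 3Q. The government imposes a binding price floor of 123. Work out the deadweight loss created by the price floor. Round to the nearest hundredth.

Free-market equilibrium: 137 - 6Q = 99 + 3Q gives Q* = 4.2222, P* = 111.6667.
At the floor price 123, quantity demanded is (137 - 123)/6 = 2.3333; demand is the short side, so Q = 2.3333 trades at P = 123.
The lost-trades triangle has base Q* - 2.3333 = 1.8889 and height equal to the gap between the curves at Q = 2.3333, which is 123 - 106 = 17. DWL = (1/2)(1.8889)(17) = 16.0556.

16.06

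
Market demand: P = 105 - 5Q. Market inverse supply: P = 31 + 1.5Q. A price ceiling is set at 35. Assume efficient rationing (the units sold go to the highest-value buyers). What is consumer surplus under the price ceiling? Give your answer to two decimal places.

Without the control, 105 - 5Q = 31 + 1.5Q so Q* = 11.3846 and P* = 48.0769.
At P = 35, sellers supply (35 - 31)/1.5 = 2.6667 while buyers want more, so the quantity traded is 2.6667 at price 35.
The demand price at Q = 2.6667 is 91.6667. CS is the trapezoid between demand and 35 over [0, 2.6667]: (1/2)[(105 - 35) + (91.6667 - 35)](2.6667) = 168.8889.

168.89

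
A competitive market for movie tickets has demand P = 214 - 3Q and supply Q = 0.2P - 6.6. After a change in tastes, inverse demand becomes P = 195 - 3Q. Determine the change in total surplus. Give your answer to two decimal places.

Rewriting supply in inverse form: P = 33 + 5Q.
Initial equilibrium: Q_0 = 22.625, P_0 = 146.125; CS_0 = (1/2)(22.625)(67.875) = 767.8359, PS_0 = (1/2)(22.625)(113.125) = 1279.7266.
New equilibrium: 195 - 3Q = 33 + 5Q gives Q_1 = 20.25, P_1 = 134.25; CS_1 = 615.0938, PS_1 = 1025.1562.
Change in total surplus = (615.0938 + 1025.1562) - (767.8359 + 1279.7266) = -407.3125.

-407.31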